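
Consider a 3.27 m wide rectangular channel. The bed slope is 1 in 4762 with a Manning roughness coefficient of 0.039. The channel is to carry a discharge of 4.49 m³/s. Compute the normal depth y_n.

y_n = 3.45 m

Manning's equation rearranged: A R^(2/3) = nQ / (1·√S) = 0.039 × 4.49 / (√0.00021) = 12.08.
Try y = 2.99 m: A R^(2/3) = 10.15 — low.
Try y = 3.45 m: A R^(2/3) = 12.09 — ≈ 12.08.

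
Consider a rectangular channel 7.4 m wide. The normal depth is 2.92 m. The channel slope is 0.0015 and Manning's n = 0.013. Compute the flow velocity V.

Flow area A = b·y = 7.4 × 2.92 = 21.61 m². Wetted perimeter P = b + 2y = 7.4 + 2×2.92 = 13.24 m.
Hydraulic radius R = A/P = 21.61/13.24 = 1.632 m.
From Manning's equation, V = (1/n) R^(2/3) S^(1/2) = (1/0.013) × 1.632^(2/3) × 0.0015^(1/2) = 4.13 m/s.

V = 4.13 m/s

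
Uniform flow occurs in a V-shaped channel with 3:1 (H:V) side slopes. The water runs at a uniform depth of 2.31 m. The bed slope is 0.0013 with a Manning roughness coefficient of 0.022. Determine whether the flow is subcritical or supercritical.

For a triangular section with side slope z = 3: A = zy² = 3×2.31² = 16.01 m²; P = 2y√(1+z²) = 2×2.31×3.162 = 14.61 m.
Hydraulic radius R = A/P = 16.01/14.61 = 1.096 m.
V = (1/n) R^(2/3) √S = (1/0.022) × 1.096^(2/3) × √0.0013 = 1.742 m/s. Hydraulic depth D_h = A/T = 16.01/13.86 = 1.155 m.
Froude number Fr = V/√(g·D_h) = 1.742/√(9.81×1.155) = 0.517, which is less than 1, so the flow is subcritical.

subcritical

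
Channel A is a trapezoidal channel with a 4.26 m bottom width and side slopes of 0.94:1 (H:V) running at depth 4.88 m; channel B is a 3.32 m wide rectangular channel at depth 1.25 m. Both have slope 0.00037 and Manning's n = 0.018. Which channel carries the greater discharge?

Channel A: With bottom width b = 4.26 m and side slope z = 0.94: A = (b + zy)y = (4.26 + 0.94×4.88)×4.88 = 43.17 m²; P = b + 2y√(1+z²) = 4.26 + 2×4.88×1.372 = 17.66 m. Hydraulic radius R = A/P = 43.17/17.66 = 2.445 m. Q_A = (1/0.018)·43.17·2.445^(2/3)·√0.00037 = 83.74 m³/s.
Channel B: Flow area A = b·y = 3.32 × 1.25 = 4.15 m². Wetted perimeter P = b + 2y = 3.32 + 2×1.25 = 5.82 m. Hydraulic radius R = A/P = 4.15/5.82 = 0.7131 m. Q_B = (1/0.018)·4.15·0.7131^(2/3)·√0.00037 = 3.54 m³/s.
Q_A = 83.74 m³/s vs Q_B = 3.54 m³/s, so channel A carries more.

channel A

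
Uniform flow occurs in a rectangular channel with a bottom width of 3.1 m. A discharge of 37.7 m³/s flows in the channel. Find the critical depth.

For a rectangular channel, critical depth y_c = (q²/g)^(1/3) where q = Q/b = 37.7/3.1 = 12.16 m²/s.
So y_c = (12.16²/9.81)^(1/3) = 2.47 m.

y_c = 2.47 m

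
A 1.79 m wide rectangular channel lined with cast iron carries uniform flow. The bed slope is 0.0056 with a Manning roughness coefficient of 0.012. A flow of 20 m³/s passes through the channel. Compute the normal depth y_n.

y_n = 2.39 m

Manning's equation rearranged: A R^(2/3) = nQ / (1·√S) = 0.012 × 20 / (√0.0056) = 3.207.
Trying y = 3.03 m: A R^(2/3) = 4.239 — high.
Trying y = 2.39 m: A R^(2/3) = 3.214 — ≈ 3.207.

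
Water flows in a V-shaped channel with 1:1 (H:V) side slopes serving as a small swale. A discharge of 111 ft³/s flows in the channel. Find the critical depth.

At critical depth, Q² T / (g A³) = 1, i.e. A³/T = Q²/g = 111²/32.2 = 382.6.
Trying y = 2.86 ft: A³/T = 95.68 — too small.
Trying y = 4.33 ft: A³/T = 761 — too large.
Trying y = 3.77 ft: A³/T = 380.8 — close enough.

y_c = 3.77 ft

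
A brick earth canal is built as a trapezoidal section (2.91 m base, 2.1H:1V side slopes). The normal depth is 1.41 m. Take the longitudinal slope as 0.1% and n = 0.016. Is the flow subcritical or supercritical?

With bottom width b = 2.91 m and side slope z = 2.1: A = (b + zy)y = (2.91 + 2.1×1.41)×1.41 = 8.278 m²; P = b + 2y√(1+z²) = 2.91 + 2×1.41×2.326 = 9.469 m.
Hydraulic radius R = A/P = 8.278/9.469 = 0.8742 m.
V = (1/n) R^(2/3) √S = (1/0.016) × 0.8742^(2/3) × √0.001 = 1.807 m/s. Hydraulic depth D_h = A/T = 8.278/8.832 = 0.9373 m.
Froude number Fr = V/√(g·D_h) = 1.807/√(9.81×0.9373) = 0.596, which is less than 1, so the flow is subcritical.

subcritical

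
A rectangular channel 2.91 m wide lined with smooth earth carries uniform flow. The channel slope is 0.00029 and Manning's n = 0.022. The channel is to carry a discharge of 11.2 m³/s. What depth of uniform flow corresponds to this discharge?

y_n = 4.64 m

Manning's equation rearranged: A R^(2/3) = nQ / (1·√S) = 0.022 × 11.2 / (√0.00029) = 14.47.
Try y = 5.19 m: A R^(2/3) = 16.45 — high.
Try y = 3.42 m: A R^(2/3) = 10.09 — low.
Try y = 4.64 m: A R^(2/3) = 14.45 — matches.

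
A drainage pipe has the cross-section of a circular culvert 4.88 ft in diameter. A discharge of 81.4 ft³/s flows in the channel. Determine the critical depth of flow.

y_c = 2.57 ft

At critical depth, Q² T / (g A³) = 1, i.e. A³/T = Q²/g = 81.4²/32.2 = 205.8.
At y = 2.84 ft: A³/T = 299.3 — over.
At y = 2.03 ft: A³/T = 82.9 — short.
At y = 2.57 ft: A³/T = 204.3 — close enough.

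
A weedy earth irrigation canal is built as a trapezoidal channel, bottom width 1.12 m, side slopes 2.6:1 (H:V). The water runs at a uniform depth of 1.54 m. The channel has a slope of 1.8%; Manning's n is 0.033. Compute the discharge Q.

Q = 28 m³/s

With bottom width b = 1.12 m and side slope z = 2.6: A = (b + zy)y = (1.12 + 2.6×1.54)×1.54 = 7.891 m²; P = b + 2y√(1+z²) = 1.12 + 2×1.54×2.786 = 9.7 m.
Hydraulic radius R = A/P = 7.891/9.7 = 0.8135 m.
Manning's equation: Q = (1/n) A R^(2/3) S^(1/2) = (1/0.033) × 7.891 × 0.8135^(2/3) × 0.018^(1/2) = 28 m³/s.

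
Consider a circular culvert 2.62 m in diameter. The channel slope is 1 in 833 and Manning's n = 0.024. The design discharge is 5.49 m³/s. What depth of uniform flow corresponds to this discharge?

Manning's equation rearranged: A R^(2/3) = nQ / (1·√S) = 0.024 × 5.49 / (√0.0012) = 3.803.
At y = 1.47 m: A R^(2/3) = 2.459 — too small.
At y = 2.44 m: A R^(2/3) = 4.373 — too large.
At y = 2.01 m: A R^(2/3) = 3.804 — matches.

y_n = 2.01 m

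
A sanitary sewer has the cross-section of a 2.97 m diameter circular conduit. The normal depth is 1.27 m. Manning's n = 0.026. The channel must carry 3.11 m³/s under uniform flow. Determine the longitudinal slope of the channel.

For a circular section of diameter D = 2.97 m at depth y = 1.27 m, the central angle is θ = 2 arccos(1 − 2y/D) = 2.851 rad. Then A = (D²/8)(θ − sin θ) = 2.828 m² and P = Dθ/2 = 4.234 m.
Hydraulic radius R = A/P = 2.828/4.234 = 0.6679 m.
From Manning's equation, S = [nQ / (1 A R^(2/3))]² = [0.026 × 3.11 / (1 × 2.828 × 0.6679^(2/3))]² = 0.0014.

S = 0.0014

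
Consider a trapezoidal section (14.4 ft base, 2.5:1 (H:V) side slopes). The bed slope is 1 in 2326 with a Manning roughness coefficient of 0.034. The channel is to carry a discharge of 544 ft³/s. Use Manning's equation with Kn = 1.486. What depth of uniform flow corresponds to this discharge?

y_n = 7.06 ft

Manning's equation rearranged: A R^(2/3) = nQ / (1.486·√S) = 0.034 × 544 / (1.486 × √0.0004299) = 600.3.
Trying y = 8.63 ft: A R^(2/3) = 919.9 — high.
Trying y = 7.06 ft: A R^(2/3) = 599.9 — close enough.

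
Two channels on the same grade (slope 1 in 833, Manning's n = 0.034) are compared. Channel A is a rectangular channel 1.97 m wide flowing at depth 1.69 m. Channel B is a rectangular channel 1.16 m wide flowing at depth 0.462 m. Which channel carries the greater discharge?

channel A

Channel A: Flow area A = b·y = 1.97 × 1.69 = 3.329 m². Wetted perimeter P = b + 2y = 1.97 + 2×1.69 = 5.35 m. Hydraulic radius R = A/P = 3.329/5.35 = 0.6223 m. Q_A = (1/0.034)·3.329·0.6223^(2/3)·√0.0012 = 2.473 m³/s.
Channel B: Flow area A = b·y = 1.16 × 0.462 = 0.5359 m². Wetted perimeter P = b + 2y = 1.16 + 2×0.462 = 2.084 m. Hydraulic radius R = A/P = 0.5359/2.084 = 0.2572 m. Q_B = (1/0.034)·0.5359·0.2572^(2/3)·√0.0012 = 0.2209 m³/s.
Q_A = 2.473 m³/s vs Q_B = 0.2209 m³/s, so channel A carries more.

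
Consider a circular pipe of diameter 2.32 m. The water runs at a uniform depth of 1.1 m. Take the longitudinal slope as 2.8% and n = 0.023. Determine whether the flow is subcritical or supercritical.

supercritical

For a circular section of diameter D = 2.32 m at depth y = 1.1 m, the central angle is θ = 2 arccos(1 − 2y/D) = 3.038 rad. Then A = (D²/8)(θ − sin θ) = 1.975 m² and P = Dθ/2 = 3.524 m.
Hydraulic radius R = A/P = 1.975/3.524 = 0.5603 m.
V = (1/n) R^(2/3) √S = (1/0.023) × 0.5603^(2/3) × √0.028 = 4.944 m/s. Hydraulic depth D_h = A/T = 1.975/2.317 = 0.8522 m.
Froude number Fr = V/√(g·D_h) = 4.944/√(9.81×0.8522) = 1.71, which is greater than 1, so the flow is supercritical.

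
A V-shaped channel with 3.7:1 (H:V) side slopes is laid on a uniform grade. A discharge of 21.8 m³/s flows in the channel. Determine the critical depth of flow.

At critical depth, Q² T / (g A³) = 1, i.e. A³/T = Q²/g = 21.8²/9.81 = 48.44.
Trying y = 1.14 m: A³/T = 13.18 — too small.
Trying y = 1.48 m: A³/T = 48.61 — matches.

y_c = 1.48 m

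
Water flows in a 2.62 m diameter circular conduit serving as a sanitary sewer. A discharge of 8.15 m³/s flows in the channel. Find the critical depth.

y_c = 1.28 m

At critical depth, Q² T / (g A³) = 1, i.e. A³/T = Q²/g = 8.15²/9.81 = 6.771.
Try y = 1.13 m: A³/T = 4.248 — low.
Try y = 1.56 m: A³/T = 14.57 — high.
Try y = 1.28 m: A³/T = 6.843 — close enough.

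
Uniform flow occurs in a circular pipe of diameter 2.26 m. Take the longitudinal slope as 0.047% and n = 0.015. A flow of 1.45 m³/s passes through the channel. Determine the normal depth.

y_n = 0.946 m

Manning's equation rearranged: A R^(2/3) = nQ / (1·√S) = 0.015 × 1.45 / (√0.00047) = 1.003.
Trying y = 1.09 m: A R^(2/3) = 1.289 — too large.
Trying y = 0.946 m: A R^(2/3) = 1.003 — matches.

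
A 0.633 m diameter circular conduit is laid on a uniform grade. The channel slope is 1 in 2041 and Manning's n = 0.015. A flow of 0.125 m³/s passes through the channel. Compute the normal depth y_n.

Manning's equation rearranged: A R^(2/3) = nQ / (1·√S) = 0.015 × 0.125 / (√0.00049) = 0.08471.
Try y = 0.568 m: A R^(2/3) = 0.09801 — over.
Try y = 0.34 m: A R^(2/3) = 0.05188 — short.
Try y = 0.478 m: A R^(2/3) = 0.08462 — matches.

y_n = 0.478 m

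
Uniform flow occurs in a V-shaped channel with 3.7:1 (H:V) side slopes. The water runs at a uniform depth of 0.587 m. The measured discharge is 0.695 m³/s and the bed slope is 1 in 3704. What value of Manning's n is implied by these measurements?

n = 0.013

For a triangular section with side slope z = 3.7: A = zy² = 3.7×0.587² = 1.275 m²; P = 2y√(1+z²) = 2×0.587×3.833 = 4.5 m.
Hydraulic radius R = A/P = 1.275/4.5 = 0.2833 m.
Rearranging Manning's equation: n = (1/Q) A R^(2/3) S^(1/2) = (1/0.695) × 1.275 × 0.2833^(2/3) × √0.00027 = 0.013.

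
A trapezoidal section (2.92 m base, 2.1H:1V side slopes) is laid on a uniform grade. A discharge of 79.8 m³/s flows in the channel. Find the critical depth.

At critical depth, Q² T / (g A³) = 1, i.e. A³/T = Q²/g = 79.8²/9.81 = 649.1.
Try y = 2.07 m: A³/T = 293.1 — short.
Try y = 2.51 m: A³/T = 645.5 — ≈ 649.1.

y_c = 2.51 m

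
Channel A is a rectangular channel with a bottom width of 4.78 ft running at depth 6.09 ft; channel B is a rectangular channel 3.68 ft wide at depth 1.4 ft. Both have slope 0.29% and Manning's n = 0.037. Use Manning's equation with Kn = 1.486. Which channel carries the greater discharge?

Channel A: Flow area A = b·y = 4.78 × 6.09 = 29.11 ft². Wetted perimeter P = b + 2y = 4.78 + 2×6.09 = 16.96 ft. Hydraulic radius R = A/P = 29.11/16.96 = 1.716 ft. Q_A = (1.486/0.037)·29.11·1.716^(2/3)·√0.0029 = 90.26 ft³/s.
Channel B: Flow area A = b·y = 3.68 × 1.4 = 5.152 ft². Wetted perimeter P = b + 2y = 3.68 + 2×1.4 = 6.48 ft. Hydraulic radius R = A/P = 5.152/6.48 = 0.7951 ft. Q_B = (1.486/0.037)·5.152·0.7951^(2/3)·√0.0029 = 9.563 ft³/s.
Q_A = 90.26 ft³/s vs Q_B = 9.563 ft³/s, so channel A carries more.

channel A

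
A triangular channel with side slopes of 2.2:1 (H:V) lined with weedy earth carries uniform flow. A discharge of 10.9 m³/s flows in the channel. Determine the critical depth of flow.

At critical depth, Q² T / (g A³) = 1, i.e. A³/T = Q²/g = 10.9²/9.81 = 12.11.
Trying y = 1.7 m: A³/T = 34.36 — high.
Trying y = 1.09 m: A³/T = 3.723 — low.
Trying y = 1.38 m: A³/T = 12.11 — matches.

y_c = 1.38 m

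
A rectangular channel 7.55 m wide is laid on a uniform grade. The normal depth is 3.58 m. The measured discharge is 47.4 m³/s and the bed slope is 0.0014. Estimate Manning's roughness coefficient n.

n = 0.032

Flow area A = b·y = 7.55 × 3.58 = 27.03 m². Wetted perimeter P = b + 2y = 7.55 + 2×3.58 = 14.71 m.
Hydraulic radius R = A/P = 27.03/14.71 = 1.837 m.
Rearranging Manning's equation: n = (1/Q) A R^(2/3) S^(1/2) = (1/47.4) × 27.03 × 1.837^(2/3) × √0.0014 = 0.032.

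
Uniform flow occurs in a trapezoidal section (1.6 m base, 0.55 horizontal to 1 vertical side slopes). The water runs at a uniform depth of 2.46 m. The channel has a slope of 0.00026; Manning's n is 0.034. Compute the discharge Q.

With bottom width b = 1.6 m and side slope z = 0.55: A = (b + zy)y = (1.6 + 0.55×2.46)×2.46 = 7.264 m²; P = b + 2y√(1+z²) = 1.6 + 2×2.46×1.141 = 7.215 m.
Hydraulic radius R = A/P = 7.264/7.215 = 1.007 m.
Manning's equation: Q = (1/n) A R^(2/3) S^(1/2) = (1/0.034) × 7.264 × 1.007^(2/3) × 0.00026^(1/2) = 3.46 m³/s.

Q = 3.46 m³/s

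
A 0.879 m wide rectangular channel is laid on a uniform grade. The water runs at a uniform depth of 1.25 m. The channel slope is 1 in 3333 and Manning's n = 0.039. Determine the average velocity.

Flow area A = b·y = 0.879 × 1.25 = 1.099 m². Wetted perimeter P = b + 2y = 0.879 + 2×1.25 = 3.379 m.
Hydraulic radius R = A/P = 1.099/3.379 = 0.3252 m.
From Manning's equation, V = (1/n) R^(2/3) S^(1/2) = (1/0.039) × 0.3252^(2/3) × 0.0003^(1/2) = 0.21 m/s.

V = 0.21 m/s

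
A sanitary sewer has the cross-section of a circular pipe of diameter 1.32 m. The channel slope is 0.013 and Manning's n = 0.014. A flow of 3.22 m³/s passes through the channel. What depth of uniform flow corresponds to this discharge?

Manning's equation rearranged: A R^(2/3) = nQ / (1·√S) = 0.014 × 3.22 / (√0.013) = 0.3954.
Trying y = 0.849 m: A R^(2/3) = 0.4869 — high.
Trying y = 0.602 m: A R^(2/3) = 0.2787 — low.
Trying y = 0.741 m: A R^(2/3) = 0.3956 — close enough.

y_n = 0.741 m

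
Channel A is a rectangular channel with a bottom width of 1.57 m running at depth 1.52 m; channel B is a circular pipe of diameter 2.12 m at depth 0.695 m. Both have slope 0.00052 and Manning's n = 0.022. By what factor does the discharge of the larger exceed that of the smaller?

Channel A: Flow area A = b·y = 1.57 × 1.52 = 2.386 m². Wetted perimeter P = b + 2y = 1.57 + 2×1.52 = 4.61 m. Hydraulic radius R = A/P = 2.386/4.61 = 0.5177 m. Q_A = (1/0.022)·2.386·0.5177^(2/3)·√0.00052 = 1.595 m³/s.
Channel B: For a circular section of diameter D = 2.12 m at depth y = 0.695 m, the central angle is θ = 2 arccos(1 − 2y/D) = 2.439 rad. Then A = (D²/8)(θ − sin θ) = 1.007 m² and P = Dθ/2 = 2.585 m. Hydraulic radius R = A/P = 1.007/2.585 = 0.3895 m. Q_B = (1/0.022)·1.007·0.3895^(2/3)·√0.00052 = 0.5565 m³/s.
The larger discharge is 1.595 m³/s and the smaller is 0.5565 m³/s; the ratio is 2.87.

2.87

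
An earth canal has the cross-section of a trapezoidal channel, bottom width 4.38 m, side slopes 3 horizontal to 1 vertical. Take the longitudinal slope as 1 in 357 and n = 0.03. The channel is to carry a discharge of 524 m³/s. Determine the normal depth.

Manning's equation rearranged: A R^(2/3) = nQ / (1·√S) = 0.03 × 524 / (√0.002801) = 297.
Trying y = 7.14 m: A R^(2/3) = 442.2 — over.
Trying y = 5.3 m: A R^(2/3) = 215.4 — short.
Trying y = 6.06 m: A R^(2/3) = 297 — matches.

y_n = 6.06 m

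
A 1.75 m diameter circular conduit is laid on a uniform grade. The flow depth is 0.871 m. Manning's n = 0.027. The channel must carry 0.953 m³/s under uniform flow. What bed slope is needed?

For a circular section of diameter D = 1.75 m at depth y = 0.871 m, the central angle is θ = 2 arccos(1 − 2y/D) = 3.132 rad. Then A = (D²/8)(θ − sin θ) = 1.196 m² and P = Dθ/2 = 2.741 m.
Hydraulic radius R = A/P = 1.196/2.741 = 0.4362 m.
From Manning's equation, S = [nQ / (1 A R^(2/3))]² = [0.027 × 0.953 / (1 × 1.196 × 0.4362^(2/3))]² = 0.0014.

S = 0.0014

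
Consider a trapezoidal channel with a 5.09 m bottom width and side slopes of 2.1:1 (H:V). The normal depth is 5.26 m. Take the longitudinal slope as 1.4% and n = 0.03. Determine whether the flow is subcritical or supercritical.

With bottom width b = 5.09 m and side slope z = 2.1: A = (b + zy)y = (5.09 + 2.1×5.26)×5.26 = 84.88 m²; P = b + 2y√(1+z²) = 5.09 + 2×5.26×2.326 = 29.56 m.
Hydraulic radius R = A/P = 84.88/29.56 = 2.871 m.
V = (1/n) R^(2/3) √S = (1/0.03) × 2.871^(2/3) × √0.014 = 7.968 m/s. Hydraulic depth D_h = A/T = 84.88/27.18 = 3.122 m.
Froude number Fr = V/√(g·D_h) = 7.968/√(9.81×3.122) = 1.44, which is greater than 1, so the flow is supercritical.

supercritical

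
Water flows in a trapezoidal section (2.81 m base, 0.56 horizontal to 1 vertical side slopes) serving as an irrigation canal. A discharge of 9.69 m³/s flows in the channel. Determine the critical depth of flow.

At critical depth, Q² T / (g A³) = 1, i.e. A³/T = Q²/g = 9.69²/9.81 = 9.571.
Trying y = 0.776 m: A³/T = 4.338 — low.
Trying y = 0.995 m: A³/T = 9.583 — matches.

y_c = 0.995 m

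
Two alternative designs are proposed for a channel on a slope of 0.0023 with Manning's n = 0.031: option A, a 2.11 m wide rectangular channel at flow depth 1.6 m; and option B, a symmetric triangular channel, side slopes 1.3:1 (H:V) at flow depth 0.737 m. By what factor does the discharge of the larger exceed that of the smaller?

Channel A: Flow area A = b·y = 2.11 × 1.6 = 3.376 m². Wetted perimeter P = b + 2y = 2.11 + 2×1.6 = 5.31 m. Hydraulic radius R = A/P = 3.376/5.31 = 0.6358 m. Q_A = (1/0.031)·3.376·0.6358^(2/3)·√0.0023 = 3.862 m³/s.
Channel B: For a triangular section with side slope z = 1.3: A = zy² = 1.3×0.737² = 0.7061 m²; P = 2y√(1+z²) = 2×0.737×1.64 = 2.418 m. Hydraulic radius R = A/P = 0.7061/2.418 = 0.2921 m. Q_B = (1/0.031)·0.7061·0.2921^(2/3)·√0.0023 = 0.4809 m³/s.
The larger discharge is 3.862 m³/s and the smaller is 0.4809 m³/s; the ratio is 8.03.

8.03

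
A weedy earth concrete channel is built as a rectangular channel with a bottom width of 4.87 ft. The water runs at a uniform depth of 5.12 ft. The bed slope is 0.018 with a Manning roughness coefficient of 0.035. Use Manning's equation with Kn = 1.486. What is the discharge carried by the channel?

Flow area A = b·y = 4.87 × 5.12 = 24.93 ft². Wetted perimeter P = b + 2y = 4.87 + 2×5.12 = 15.11 ft.
Hydraulic radius R = A/P = 24.93/15.11 = 1.65 ft.
Manning's equation: Q = (1.486/n) A R^(2/3) S^(1/2) = (1.486/0.035) × 24.93 × 1.65^(2/3) × 0.018^(1/2) = 198 ft³/s.

Q = 198 ft³/s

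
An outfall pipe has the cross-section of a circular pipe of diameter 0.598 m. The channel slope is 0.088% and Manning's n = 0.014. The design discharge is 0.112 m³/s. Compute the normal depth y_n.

y_n = 0.358 m

Manning's equation rearranged: A R^(2/3) = nQ / (1·√S) = 0.014 × 0.112 / (√0.00088) = 0.05286.
Trying y = 0.321 m: A R^(2/3) = 0.04454 — low.
Trying y = 0.413 m: A R^(2/3) = 0.06507 — high.
Trying y = 0.358 m: A R^(2/3) = 0.05297 — close enough.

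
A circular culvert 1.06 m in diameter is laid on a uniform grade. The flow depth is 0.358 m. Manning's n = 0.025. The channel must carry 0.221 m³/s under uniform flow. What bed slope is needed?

For a circular section of diameter D = 1.06 m at depth y = 0.358 m, the central angle is θ = 2 arccos(1 − 2y/D) = 2.481 rad. Then A = (D²/8)(θ − sin θ) = 0.2622 m² and P = Dθ/2 = 1.315 m.
Hydraulic radius R = A/P = 0.2622/1.315 = 0.1994 m.
From Manning's equation, S = [nQ / (1 A R^(2/3))]² = [0.025 × 0.221 / (1 × 0.2622 × 0.1994^(2/3))]² = 0.00381.

S = 0.00381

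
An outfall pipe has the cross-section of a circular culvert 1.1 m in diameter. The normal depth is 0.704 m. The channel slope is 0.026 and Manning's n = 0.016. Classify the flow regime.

For a circular section of diameter D = 1.1 m at depth y = 0.704 m, the central angle is θ = 2 arccos(1 − 2y/D) = 3.709 rad. Then A = (D²/8)(θ − sin θ) = 0.6423 m² and P = Dθ/2 = 2.04 m.
Hydraulic radius R = A/P = 0.6423/2.04 = 0.3149 m.
V = (1/n) R^(2/3) √S = (1/0.016) × 0.3149^(2/3) × √0.026 = 4.664 m/s. Hydraulic depth D_h = A/T = 0.6423/1.056 = 0.6083 m.
Froude number Fr = V/√(g·D_h) = 4.664/√(9.81×0.6083) = 1.91, which is greater than 1, so the flow is supercritical.

supercritical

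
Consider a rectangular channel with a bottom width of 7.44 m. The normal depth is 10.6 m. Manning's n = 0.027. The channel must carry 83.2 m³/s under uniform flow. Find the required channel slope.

S = 0.00021

Flow area A = b·y = 7.44 × 10.6 = 78.86 m². Wetted perimeter P = b + 2y = 7.44 + 2×10.6 = 28.64 m.
Hydraulic radius R = A/P = 78.86/28.64 = 2.754 m.
From Manning's equation, S = [nQ / (1 A R^(2/3))]² = [0.027 × 83.2 / (1 × 78.86 × 2.754^(2/3))]² = 0.00021.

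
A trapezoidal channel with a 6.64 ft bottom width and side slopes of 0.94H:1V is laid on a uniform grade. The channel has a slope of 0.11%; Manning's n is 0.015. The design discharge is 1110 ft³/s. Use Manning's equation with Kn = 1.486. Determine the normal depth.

y_n = 8.71 ft

Manning's equation rearranged: A R^(2/3) = nQ / (1.486·√S) = 0.015 × 1110 / (1.486 × √0.0011) = 337.8.
Try y = 10.7 ft: A R^(2/3) = 519.8 — high.
Try y = 7.58 ft: A R^(2/3) = 254.2 — low.
Try y = 8.71 ft: A R^(2/3) = 337.7 — close enough.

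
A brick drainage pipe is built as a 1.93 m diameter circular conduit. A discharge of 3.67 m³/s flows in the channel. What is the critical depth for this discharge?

At critical depth, Q² T / (g A³) = 1, i.e. A³/T = Q²/g = 3.67²/9.81 = 1.373.
Trying y = 0.662 m: A³/T = 0.3818 — low.
Trying y = 1.03 m: A³/T = 2.08 — high.
Trying y = 0.924 m: A³/T = 1.374 — matches.

y_c = 0.924 m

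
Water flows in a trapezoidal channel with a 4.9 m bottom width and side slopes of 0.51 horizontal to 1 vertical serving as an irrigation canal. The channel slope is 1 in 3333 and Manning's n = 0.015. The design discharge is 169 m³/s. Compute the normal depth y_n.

Manning's equation rearranged: A R^(2/3) = nQ / (1·√S) = 0.015 × 169 / (√0.0003) = 146.4.
Try y = 9.23 m: A R^(2/3) = 202.9 — high.
Try y = 6.91 m: A R^(2/3) = 117.1 — low.
Try y = 7.78 m: A R^(2/3) = 146.2 — ≈ 146.4.

y_n = 7.78 m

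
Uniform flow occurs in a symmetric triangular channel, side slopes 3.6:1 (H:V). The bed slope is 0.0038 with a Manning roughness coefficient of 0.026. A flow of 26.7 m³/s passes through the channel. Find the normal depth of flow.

Manning's equation rearranged: A R^(2/3) = nQ / (1·√S) = 0.026 × 26.7 / (√0.0038) = 11.26.
Trying y = 1.57 m: A R^(2/3) = 7.366 — too small.
Trying y = 2.33 m: A R^(2/3) = 21.11 — too large.
Trying y = 1.84 m: A R^(2/3) = 11.25 — close enough.

y_n = 1.84 m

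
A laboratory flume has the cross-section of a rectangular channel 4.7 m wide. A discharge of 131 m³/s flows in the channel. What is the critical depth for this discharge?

For a rectangular channel, critical depth y_c = (q²/g)^(1/3) where q = Q/b = 131/4.7 = 27.87 m²/s.
So y_c = (27.87²/9.81)^(1/3) = 4.29 m.

y_c = 4.29 m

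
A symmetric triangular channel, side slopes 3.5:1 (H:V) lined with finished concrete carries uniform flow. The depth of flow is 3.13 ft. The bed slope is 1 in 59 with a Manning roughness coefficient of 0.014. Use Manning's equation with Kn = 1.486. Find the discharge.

Q = 622 ft³/s

For a triangular section with side slope z = 3.5: A = zy² = 3.5×3.13² = 34.29 ft²; P = 2y√(1+z²) = 2×3.13×3.64 = 22.79 ft.
Hydraulic radius R = A/P = 34.29/22.79 = 1.505 ft.
Manning's equation: Q = (1.486/n) A R^(2/3) S^(1/2) = (1.486/0.014) × 34.29 × 1.505^(2/3) × 0.01695^(1/2) = 622 ft³/s.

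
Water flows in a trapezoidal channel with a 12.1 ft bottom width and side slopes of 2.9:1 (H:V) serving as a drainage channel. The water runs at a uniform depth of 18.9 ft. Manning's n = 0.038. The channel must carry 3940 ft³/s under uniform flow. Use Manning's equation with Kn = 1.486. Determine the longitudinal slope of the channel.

With bottom width b = 12.1 ft and side slope z = 2.9: A = (b + zy)y = (12.1 + 2.9×18.9)×18.9 = 1265 ft²; P = b + 2y√(1+z²) = 12.1 + 2×18.9×3.068 = 128.1 ft.
Hydraulic radius R = A/P = 1265/128.1 = 9.875 ft.
From Manning's equation, S = [nQ / (1.486 A R^(2/3))]² = [0.038 × 3940 / (1.486 × 1265 × 9.875^(2/3))]² = 0.0003.

S = 0.0003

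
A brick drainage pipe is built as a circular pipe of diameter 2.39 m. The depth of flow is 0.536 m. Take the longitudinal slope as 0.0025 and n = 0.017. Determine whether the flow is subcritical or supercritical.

subcritical

For a circular section of diameter D = 2.39 m at depth y = 0.536 m, the central angle is θ = 2 arccos(1 − 2y/D) = 1.973 rad. Then A = (D²/8)(θ − sin θ) = 0.7521 m² and P = Dθ/2 = 2.358 m.
Hydraulic radius R = A/P = 0.7521/2.358 = 0.3189 m.
V = (1/n) R^(2/3) √S = (1/0.017) × 0.3189^(2/3) × √0.0025 = 1.373 m/s. Hydraulic depth D_h = A/T = 0.7521/1.994 = 0.3772 m.
Froude number Fr = V/√(g·D_h) = 1.373/√(9.81×0.3772) = 0.714, which is less than 1, so the flow is subcritical.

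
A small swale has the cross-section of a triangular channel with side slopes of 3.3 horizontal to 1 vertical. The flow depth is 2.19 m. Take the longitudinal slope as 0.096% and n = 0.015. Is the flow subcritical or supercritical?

subcritical

For a triangular section with side slope z = 3.3: A = zy² = 3.3×2.19² = 15.83 m²; P = 2y√(1+z²) = 2×2.19×3.448 = 15.1 m.
Hydraulic radius R = A/P = 15.83/15.1 = 1.048 m.
V = (1/n) R^(2/3) √S = (1/0.015) × 1.048^(2/3) × √0.00096 = 2.131 m/s. Hydraulic depth D_h = A/T = 15.83/14.45 = 1.095 m.
Froude number Fr = V/√(g·D_h) = 2.131/√(9.81×1.095) = 0.65, which is less than 1, so the flow is subcritical.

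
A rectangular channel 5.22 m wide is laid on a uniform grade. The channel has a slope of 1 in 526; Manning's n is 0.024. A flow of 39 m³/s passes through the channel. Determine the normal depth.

y_n = 3.22 m

Manning's equation rearranged: A R^(2/3) = nQ / (1·√S) = 0.024 × 39 / (√0.001901) = 21.47.
At y = 2.59 m: A R^(2/3) = 16.1 — low.
At y = 3.22 m: A R^(2/3) = 21.45 — ≈ 21.47.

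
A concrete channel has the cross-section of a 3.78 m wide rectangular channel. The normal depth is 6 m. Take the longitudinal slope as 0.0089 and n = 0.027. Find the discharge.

Q = 101 m³/s

Flow area A = b·y = 3.78 × 6 = 22.68 m². Wetted perimeter P = b + 2y = 3.78 + 2×6 = 15.78 m.
Hydraulic radius R = A/P = 22.68/15.78 = 1.437 m.
Manning's equation: Q = (1/n) A R^(2/3) S^(1/2) = (1/0.027) × 22.68 × 1.437^(2/3) × 0.0089^(1/2) = 101 m³/s.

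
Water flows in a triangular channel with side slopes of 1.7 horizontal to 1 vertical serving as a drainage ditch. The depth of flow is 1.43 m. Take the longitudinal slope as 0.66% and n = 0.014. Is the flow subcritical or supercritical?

For a triangular section with side slope z = 1.7: A = zy² = 1.7×1.43² = 3.476 m²; P = 2y√(1+z²) = 2×1.43×1.972 = 5.641 m.
Hydraulic radius R = A/P = 3.476/5.641 = 0.6163 m.
V = (1/n) R^(2/3) √S = (1/0.014) × 0.6163^(2/3) × √0.0066 = 4.202 m/s. Hydraulic depth D_h = A/T = 3.476/4.862 = 0.715 m.
Froude number Fr = V/√(g·D_h) = 4.202/√(9.81×0.715) = 1.59, which is greater than 1, so the flow is supercritical.

supercritical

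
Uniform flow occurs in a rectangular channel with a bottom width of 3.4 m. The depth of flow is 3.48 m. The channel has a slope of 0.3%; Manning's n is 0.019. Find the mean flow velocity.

Flow area A = b·y = 3.4 × 3.48 = 11.83 m². Wetted perimeter P = b + 2y = 3.4 + 2×3.48 = 10.36 m.
Hydraulic radius R = A/P = 11.83/10.36 = 1.142 m.
From Manning's equation, V = (1/n) R^(2/3) S^(1/2) = (1/0.019) × 1.142^(2/3) × 0.003^(1/2) = 3.15 m/s.

V = 3.15 m/s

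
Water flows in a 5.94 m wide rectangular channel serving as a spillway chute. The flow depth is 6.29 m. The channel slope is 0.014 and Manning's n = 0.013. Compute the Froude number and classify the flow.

Flow area A = b·y = 5.94 × 6.29 = 37.36 m². Wetted perimeter P = b + 2y = 5.94 + 2×6.29 = 18.52 m.
Hydraulic radius R = A/P = 37.36/18.52 = 2.017 m.
V = (1/n) R^(2/3) √S = (1/0.013) × 2.017^(2/3) × √0.014 = 14.53 m/s. Hydraulic depth D_h = A/T = 37.36/5.94 = 6.29 m.
Froude number Fr = V/√(g·D_h) = 14.53/√(9.81×6.29) = 1.85, which is greater than 1, so the flow is supercritical.

supercritical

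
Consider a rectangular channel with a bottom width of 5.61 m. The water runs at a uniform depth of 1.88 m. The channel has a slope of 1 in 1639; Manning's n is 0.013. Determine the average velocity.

Flow area A = b·y = 5.61 × 1.88 = 10.55 m². Wetted perimeter P = b + 2y = 5.61 + 2×1.88 = 9.37 m.
Hydraulic radius R = A/P = 10.55/9.37 = 1.126 m.
From Manning's equation, V = (1/n) R^(2/3) S^(1/2) = (1/0.013) × 1.126^(2/3) × 0.0006101^(1/2) = 2.06 m/s.

V = 2.06 m/s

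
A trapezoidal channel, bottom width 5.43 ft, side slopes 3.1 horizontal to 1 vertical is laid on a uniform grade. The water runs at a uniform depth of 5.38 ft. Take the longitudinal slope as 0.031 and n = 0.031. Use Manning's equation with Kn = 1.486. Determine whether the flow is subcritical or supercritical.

With bottom width b = 5.43 ft and side slope z = 3.1: A = (b + zy)y = (5.43 + 3.1×5.38)×5.38 = 118.9 ft²; P = b + 2y√(1+z²) = 5.43 + 2×5.38×3.257 = 40.48 ft.
Hydraulic radius R = A/P = 118.9/40.48 = 2.938 ft.
V = (1.486/n) R^(2/3) √S = (1.486/0.031) × 2.938^(2/3) × √0.031 = 17.31 ft/s. Hydraulic depth D_h = A/T = 118.9/38.79 = 3.067 ft.
Froude number Fr = V/√(g·D_h) = 17.31/√(32.2×3.067) = 1.74, which is greater than 1, so the flow is supercritical.

supercritical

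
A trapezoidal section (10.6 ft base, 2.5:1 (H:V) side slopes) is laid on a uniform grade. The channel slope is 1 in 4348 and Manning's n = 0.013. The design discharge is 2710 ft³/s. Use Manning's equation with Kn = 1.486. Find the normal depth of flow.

Manning's equation rearranged: A R^(2/3) = nQ / (1.486·√S) = 0.013 × 2710 / (1.486 × √0.00023) = 1563.
Trying y = 9.21 ft: A R^(2/3) = 922.9 — too small.
Trying y = 13.1 ft: A R^(2/3) = 2078 — too large.
Trying y = 11.6 ft: A R^(2/3) = 1565 — matches.

y_n = 11.6 ft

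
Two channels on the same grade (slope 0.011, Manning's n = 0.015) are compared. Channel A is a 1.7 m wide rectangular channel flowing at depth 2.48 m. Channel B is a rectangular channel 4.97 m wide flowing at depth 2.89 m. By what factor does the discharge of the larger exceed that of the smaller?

Channel A: Flow area A = b·y = 1.7 × 2.48 = 4.216 m². Wetted perimeter P = b + 2y = 1.7 + 2×2.48 = 6.66 m. Hydraulic radius R = A/P = 4.216/6.66 = 0.633 m. Q_A = (1/0.015)·4.216·0.633^(2/3)·√0.011 = 21.73 m³/s.
Channel B: Flow area A = b·y = 4.97 × 2.89 = 14.36 m². Wetted perimeter P = b + 2y = 4.97 + 2×2.89 = 10.75 m. Hydraulic radius R = A/P = 14.36/10.75 = 1.336 m. Q_B = (1/0.015)·14.36·1.336^(2/3)·√0.011 = 121.8 m³/s.
The larger discharge is 121.8 m³/s and the smaller is 21.73 m³/s; the ratio is 5.61.

5.61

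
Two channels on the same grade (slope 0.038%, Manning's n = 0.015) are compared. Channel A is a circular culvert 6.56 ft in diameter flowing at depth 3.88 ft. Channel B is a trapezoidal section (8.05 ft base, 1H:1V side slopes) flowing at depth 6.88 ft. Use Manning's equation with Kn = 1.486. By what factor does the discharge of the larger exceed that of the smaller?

Channel A: For a circular section of diameter D = 6.56 ft at depth y = 3.88 ft, the central angle is θ = 2 arccos(1 − 2y/D) = 3.51 rad. Then A = (D²/8)(θ − sin θ) = 20.81 ft² and P = Dθ/2 = 11.51 ft. Hydraulic radius R = A/P = 20.81/11.51 = 1.808 ft. Q_A = (1.486/0.015)·20.81·1.808^(2/3)·√0.00038 = 59.65 ft³/s.
Channel B: With bottom width b = 8.05 ft and side slope z = 1: A = (b + zy)y = (8.05 + 1×6.88)×6.88 = 102.7 ft²; P = b + 2y√(1+z²) = 8.05 + 2×6.88×1.414 = 27.51 ft. Hydraulic radius R = A/P = 102.7/27.51 = 3.734 ft. Q_B = (1.486/0.015)·102.7·3.734^(2/3)·√0.00038 = 477.4 ft³/s.
The larger discharge is 477.4 ft³/s and the smaller is 59.65 ft³/s; the ratio is 8.

8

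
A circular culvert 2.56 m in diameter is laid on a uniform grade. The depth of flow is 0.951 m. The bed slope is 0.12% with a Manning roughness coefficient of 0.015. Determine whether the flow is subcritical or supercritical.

For a circular section of diameter D = 2.56 m at depth y = 0.951 m, the central angle is θ = 2 arccos(1 − 2y/D) = 2.622 rad. Then A = (D²/8)(θ − sin θ) = 1.741 m² and P = Dθ/2 = 3.356 m.
Hydraulic radius R = A/P = 1.741/3.356 = 0.5187 m.
V = (1/n) R^(2/3) √S = (1/0.015) × 0.5187^(2/3) × √0.0012 = 1.491 m/s. Hydraulic depth D_h = A/T = 1.741/2.474 = 0.7036 m.
Froude number Fr = V/√(g·D_h) = 1.491/√(9.81×0.7036) = 0.567, which is less than 1, so the flow is subcritical.

subcritical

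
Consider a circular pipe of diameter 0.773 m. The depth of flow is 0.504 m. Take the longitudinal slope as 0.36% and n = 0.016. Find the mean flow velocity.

For a circular section of diameter D = 0.773 m at depth y = 0.504 m, the central angle is θ = 2 arccos(1 − 2y/D) = 3.759 rad. Then A = (D²/8)(θ − sin θ) = 0.3241 m² and P = Dθ/2 = 1.453 m.
Hydraulic radius R = A/P = 0.3241/1.453 = 0.223 m.
From Manning's equation, V = (1/n) R^(2/3) S^(1/2) = (1/0.016) × 0.223^(2/3) × 0.0036^(1/2) = 1.38 m/s.

V = 1.38 m/s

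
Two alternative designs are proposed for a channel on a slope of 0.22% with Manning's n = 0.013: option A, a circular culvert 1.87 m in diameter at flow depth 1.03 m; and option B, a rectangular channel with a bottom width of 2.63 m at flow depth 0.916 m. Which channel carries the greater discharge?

channel B

Channel A: For a circular section of diameter D = 1.87 m at depth y = 1.03 m, the central angle is θ = 2 arccos(1 − 2y/D) = 3.345 rad. Then A = (D²/8)(θ − sin θ) = 1.551 m² and P = Dθ/2 = 3.128 m. Hydraulic radius R = A/P = 1.551/3.128 = 0.4958 m. Q_A = (1/0.013)·1.551·0.4958^(2/3)·√0.0022 = 3.504 m³/s.
Channel B: Flow area A = b·y = 2.63 × 0.916 = 2.409 m². Wetted perimeter P = b + 2y = 2.63 + 2×0.916 = 4.462 m. Hydraulic radius R = A/P = 2.409/4.462 = 0.5399 m. Q_B = (1/0.013)·2.409·0.5399^(2/3)·√0.0022 = 5.763 m³/s.
Q_A = 3.504 m³/s vs Q_B = 5.763 m³/s, so channel B carries more.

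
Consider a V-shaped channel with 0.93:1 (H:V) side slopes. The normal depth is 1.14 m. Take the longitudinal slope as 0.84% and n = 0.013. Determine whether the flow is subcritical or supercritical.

supercritical

For a triangular section with side slope z = 0.93: A = zy² = 0.93×1.14² = 1.209 m²; P = 2y√(1+z²) = 2×1.14×1.366 = 3.114 m.
Hydraulic radius R = A/P = 1.209/3.114 = 0.3882 m.
V = (1/n) R^(2/3) √S = (1/0.013) × 0.3882^(2/3) × √0.0084 = 3.752 m/s. Hydraulic depth D_h = A/T = 1.209/2.12 = 0.57 m.
Froude number Fr = V/√(g·D_h) = 3.752/√(9.81×0.57) = 1.59, which is greater than 1, so the flow is supercritical.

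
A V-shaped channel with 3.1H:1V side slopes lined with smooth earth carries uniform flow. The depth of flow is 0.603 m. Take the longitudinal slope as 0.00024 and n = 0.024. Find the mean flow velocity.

V = 0.281 m/s

For a triangular section with side slope z = 3.1: A = zy² = 3.1×0.603² = 1.127 m²; P = 2y√(1+z²) = 2×0.603×3.257 = 3.928 m.
Hydraulic radius R = A/P = 1.127/3.928 = 0.2869 m.
From Manning's equation, V = (1/n) R^(2/3) S^(1/2) = (1/0.024) × 0.2869^(2/3) × 0.00024^(1/2) = 0.281 m/s.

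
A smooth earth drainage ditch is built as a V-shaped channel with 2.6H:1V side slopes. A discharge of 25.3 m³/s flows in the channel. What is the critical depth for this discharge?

At critical depth, Q² T / (g A³) = 1, i.e. A³/T = Q²/g = 25.3²/9.81 = 65.25.
Try y = 1.24 m: A³/T = 9.909 — short.
Try y = 2.14 m: A³/T = 151.7 — over.
Try y = 1.81 m: A³/T = 65.66 — ≈ 65.25.

y_c = 1.81 m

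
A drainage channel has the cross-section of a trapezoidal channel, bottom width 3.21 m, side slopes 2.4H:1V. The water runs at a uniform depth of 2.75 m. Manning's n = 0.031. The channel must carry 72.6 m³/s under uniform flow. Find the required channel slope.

With bottom width b = 3.21 m and side slope z = 2.4: A = (b + zy)y = (3.21 + 2.4×2.75)×2.75 = 26.98 m²; P = b + 2y√(1+z²) = 3.21 + 2×2.75×2.6 = 17.51 m.
Hydraulic radius R = A/P = 26.98/17.51 = 1.541 m.
From Manning's equation, S = [nQ / (1 A R^(2/3))]² = [0.031 × 72.6 / (1 × 26.98 × 1.541^(2/3))]² = 0.00391.

S = 0.00391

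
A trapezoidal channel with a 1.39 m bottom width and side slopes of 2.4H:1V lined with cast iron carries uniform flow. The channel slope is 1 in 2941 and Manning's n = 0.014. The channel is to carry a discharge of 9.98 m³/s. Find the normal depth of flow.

Manning's equation rearranged: A R^(2/3) = nQ / (1·√S) = 0.014 × 9.98 / (√0.00034) = 7.577.
Try y = 1.81 m: A R^(2/3) = 10.11 — over.
Try y = 1.6 m: A R^(2/3) = 7.578 — ≈ 7.577.

y_n = 1.6 m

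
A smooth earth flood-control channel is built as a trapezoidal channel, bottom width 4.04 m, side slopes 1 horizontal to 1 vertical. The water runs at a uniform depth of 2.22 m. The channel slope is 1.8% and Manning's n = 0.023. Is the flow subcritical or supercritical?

With bottom width b = 4.04 m and side slope z = 1: A = (b + zy)y = (4.04 + 1×2.22)×2.22 = 13.9 m²; P = b + 2y√(1+z²) = 4.04 + 2×2.22×1.414 = 10.32 m.
Hydraulic radius R = A/P = 13.9/10.32 = 1.347 m.
V = (1/n) R^(2/3) √S = (1/0.023) × 1.347^(2/3) × √0.018 = 7.114 m/s. Hydraulic depth D_h = A/T = 13.9/8.48 = 1.639 m.
Froude number Fr = V/√(g·D_h) = 7.114/√(9.81×1.639) = 1.77, which is greater than 1, so the flow is supercritical.

supercritical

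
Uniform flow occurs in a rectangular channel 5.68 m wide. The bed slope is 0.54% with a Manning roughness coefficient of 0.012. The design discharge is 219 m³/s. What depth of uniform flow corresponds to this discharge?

Manning's equation rearranged: A R^(2/3) = nQ / (1·√S) = 0.012 × 219 / (√0.0054) = 35.76.
Trying y = 5.32 m: A R^(2/3) = 45.56 — over.
Trying y = 3.17 m: A R^(2/3) = 23.57 — short.
Trying y = 4.38 m: A R^(2/3) = 35.75 — matches.

y_n = 4.38 m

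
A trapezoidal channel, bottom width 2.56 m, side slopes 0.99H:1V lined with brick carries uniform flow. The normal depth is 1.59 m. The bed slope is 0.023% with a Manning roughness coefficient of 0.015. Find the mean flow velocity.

V = 0.966 m/s

With bottom width b = 2.56 m and side slope z = 0.99: A = (b + zy)y = (2.56 + 0.99×1.59)×1.59 = 6.573 m²; P = b + 2y√(1+z²) = 2.56 + 2×1.59×1.407 = 7.035 m.
Hydraulic radius R = A/P = 6.573/7.035 = 0.9344 m.
From Manning's equation, V = (1/n) R^(2/3) S^(1/2) = (1/0.015) × 0.9344^(2/3) × 0.00023^(1/2) = 0.966 m/s.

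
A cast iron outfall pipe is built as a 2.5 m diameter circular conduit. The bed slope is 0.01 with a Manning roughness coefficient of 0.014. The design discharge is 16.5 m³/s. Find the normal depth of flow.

y_n = 1.46 m

Manning's equation rearranged: A R^(2/3) = nQ / (1·√S) = 0.014 × 16.5 / (√0.01) = 2.31.
At y = 1.26 m: A R^(2/3) = 1.819 — low.
At y = 1.46 m: A R^(2/3) = 2.312 — matches.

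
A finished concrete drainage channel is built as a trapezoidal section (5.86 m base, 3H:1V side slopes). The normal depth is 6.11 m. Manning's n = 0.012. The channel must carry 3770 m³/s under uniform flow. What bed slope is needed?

With bottom width b = 5.86 m and side slope z = 3: A = (b + zy)y = (5.86 + 3×6.11)×6.11 = 147.8 m²; P = b + 2y√(1+z²) = 5.86 + 2×6.11×3.162 = 44.5 m.
Hydraulic radius R = A/P = 147.8/44.5 = 3.321 m.
From Manning's equation, S = [nQ / (1 A R^(2/3))]² = [0.012 × 3770 / (1 × 147.8 × 3.321^(2/3))]² = 0.0189.

S = 0.0189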